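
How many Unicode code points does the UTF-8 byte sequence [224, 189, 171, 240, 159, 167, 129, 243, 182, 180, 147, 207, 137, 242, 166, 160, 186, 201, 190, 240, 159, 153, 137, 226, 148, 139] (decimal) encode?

Byte at offset 0: 0xE0 = 11100000 → 3-byte char (#1). Advance 3.
Byte at offset 3: 0xF0 = 11110000 → 4-byte char (#2). Advance 4.
Byte at offset 7: 0xF3 = 11110011 → 4-byte char (#3). Advance 4.
Byte at offset 11: 0xCF = 11001111 → 2-byte char (#4). Advance 2.
Byte at offset 13: 0xF2 = 11110010 → 4-byte char (#5). Advance 4.
Byte at offset 17: 0xC9 = 11001001 → 2-byte char (#6). Advance 2.
Byte at offset 19: 0xF0 = 11110000 → 4-byte char (#7). Advance 4.
Byte at offset 23: 0xE2 = 11100010 → 3-byte char (#8). Advance 3.
Reached end at offset 26 after 8 code points.

8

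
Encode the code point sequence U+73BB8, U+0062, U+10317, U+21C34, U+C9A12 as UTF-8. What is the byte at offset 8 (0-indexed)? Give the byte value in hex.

0x97

U+73BB8 → 4-byte form F1 B3 AE B8 at offsets 0–3.
U+0062 → 1-byte form 62 at offsets 4–4.
U+10317 → 4-byte form F0 90 8C 97 at offsets 5–8.
Offset 8 falls in char 3's range; it's byte 4 of F0 90 8C 97 = 0x97.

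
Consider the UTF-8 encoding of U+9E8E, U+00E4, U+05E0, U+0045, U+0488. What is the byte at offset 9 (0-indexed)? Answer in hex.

0x88

U+9E8E → 3-byte form E9 BA 8E at offsets 0–2.
U+00E4 → 2-byte form C3 A4 at offsets 3–4.
U+05E0 → 2-byte form D7 A0 at offsets 5–6.
U+0045 → 1-byte form 45 at offsets 7–7.
U+0488 → 2-byte form D2 88 at offsets 8–9.
Offset 9 falls in char 5's range; it's byte 2 of D2 88 = 0x88.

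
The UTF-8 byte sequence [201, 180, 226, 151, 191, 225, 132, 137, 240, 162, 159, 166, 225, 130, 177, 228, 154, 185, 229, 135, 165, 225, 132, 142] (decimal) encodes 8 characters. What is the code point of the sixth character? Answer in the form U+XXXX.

Offset 0: leading byte 0xC9 = 11001001 → 2-byte char #1 = C9 B4.
Offset 2: leading byte 0xE2 = 11100010 → 3-byte char #2 = E2 97 BF.
Offset 5: leading byte 0xE1 = 11100001 → 3-byte char #3 = E1 84 89.
Offset 8: leading byte 0xF0 = 11110000 → 4-byte char #4 = F0 A2 9F A6.
Offset 12: leading byte 0xE1 = 11100001 → 3-byte char #5 = E1 82 B1.
Offset 15: leading byte 0xE4 = 11100100 → 3-byte char #6 = E4 9A B9.
Leading byte 0xE4 = 11100100 matches 1110xxxx → 3-byte sequence.
Byte 1: 0xE4 = 11100100, payload 0100 (4 bits).
Byte 2: 0x9A = 10011010 (10xxxxxx ✓), payload 011010.
Byte 3: 0xB9 = 10111001 (10xxxxxx ✓), payload 111001.
Concatenate: 0100011010111001 = 0x46B9 (16 bits → U+46B9).

U+46B9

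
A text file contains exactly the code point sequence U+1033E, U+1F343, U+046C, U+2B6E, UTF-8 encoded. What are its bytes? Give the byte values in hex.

U+1033E: 4-byte form → F0 90 8C BE.
U+1F343: 4-byte form → F0 9F 8D 83.
U+046C: 2-byte form → D1 AC.
U+2B6E: 3-byte form → E2 AD AE.
Concatenated (13 bytes): F0 90 8C BE F0 9F 8D 83 D1 AC E2 AD AE.

F0 90 8C BE F0 9F 8D 83 D1 AC E2 AD AE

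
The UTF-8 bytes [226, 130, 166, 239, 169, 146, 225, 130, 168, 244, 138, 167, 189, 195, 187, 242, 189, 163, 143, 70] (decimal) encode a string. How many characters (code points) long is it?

7

Byte at offset 0: 0xE2 = 11100010 → 3-byte char (#1). Advance 3.
Byte at offset 3: 0xEF = 11101111 → 3-byte char (#2). Advance 3.
Byte at offset 6: 0xE1 = 11100001 → 3-byte char (#3). Advance 3.
Byte at offset 9: 0xF4 = 11110100 → 4-byte char (#4). Advance 4.
Byte at offset 13: 0xC3 = 11000011 → 2-byte char (#5). Advance 2.
Byte at offset 15: 0xF2 = 11110010 → 4-byte char (#6). Advance 4.
Byte at offset 19: 0x46 = 01000110 → 1-byte char (#7). Advance 1.
Reached end at offset 20 after 7 code points.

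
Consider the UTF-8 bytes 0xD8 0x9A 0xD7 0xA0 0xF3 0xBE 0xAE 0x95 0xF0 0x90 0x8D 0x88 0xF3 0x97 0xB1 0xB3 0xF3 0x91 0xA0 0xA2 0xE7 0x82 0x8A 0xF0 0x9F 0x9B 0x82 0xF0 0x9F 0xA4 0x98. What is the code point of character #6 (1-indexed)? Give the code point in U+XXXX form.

U+D1822

Offset 0: leading byte 0xD8 = 11011000 → 2-byte char #1 = D8 9A.
Offset 2: leading byte 0xD7 = 11010111 → 2-byte char #2 = D7 A0.
Offset 4: leading byte 0xF3 = 11110011 → 4-byte char #3 = F3 BE AE 95.
Offset 8: leading byte 0xF0 = 11110000 → 4-byte char #4 = F0 90 8D 88.
Offset 12: leading byte 0xF3 = 11110011 → 4-byte char #5 = F3 97 B1 B3.
Offset 16: leading byte 0xF3 = 11110011 → 4-byte char #6 = F3 91 A0 A2.
Leading byte 0xF3 = 11110011 matches 11110xxx → 4-byte sequence.
Byte 1: 0xF3 = 11110011, payload 011 (3 bits).
Byte 2: 0x91 = 10010001 (10xxxxxx ✓), payload 010001.
Byte 3: 0xA0 = 10100000 (10xxxxxx ✓), payload 100000.
Byte 4: 0xA2 = 10100010 (10xxxxxx ✓), payload 100010.
Concatenate: 011010001100000100010 = 0xD1822 (21 bits → U+D1822).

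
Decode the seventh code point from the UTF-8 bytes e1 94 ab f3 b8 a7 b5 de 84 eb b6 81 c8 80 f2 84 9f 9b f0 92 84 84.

Offset 0: leading byte 0xE1 = 11100001 → 3-byte char #1 = E1 94 AB.
Offset 3: leading byte 0xF3 = 11110011 → 4-byte char #2 = F3 B8 A7 B5.
Offset 7: leading byte 0xDE = 11011110 → 2-byte char #3 = DE 84.
Offset 9: leading byte 0xEB = 11101011 → 3-byte char #4 = EB B6 81.
Offset 12: leading byte 0xC8 = 11001000 → 2-byte char #5 = C8 80.
Offset 14: leading byte 0xF2 = 11110010 → 4-byte char #6 = F2 84 9F 9B.
Offset 18: leading byte 0xF0 = 11110000 → 4-byte char #7 = F0 92 84 84.
Leading byte 0xF0 = 11110000 matches 11110xxx → 4-byte sequence.
Byte 1: 0xF0 = 11110000, payload 000 (3 bits).
Byte 2: 0x92 = 10010010 (10xxxxxx ✓), payload 010010.
Byte 3: 0x84 = 10000100 (10xxxxxx ✓), payload 000100.
Byte 4: 0x84 = 10000100 (10xxxxxx ✓), payload 000100.
Concatenate: 000010010000100000100 = 0x12104 (21 bits → U+12104).

U+12104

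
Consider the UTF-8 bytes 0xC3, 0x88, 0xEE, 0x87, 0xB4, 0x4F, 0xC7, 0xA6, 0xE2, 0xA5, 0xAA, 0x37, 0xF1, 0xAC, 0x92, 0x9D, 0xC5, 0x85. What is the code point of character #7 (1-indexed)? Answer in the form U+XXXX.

Offset 0: leading byte 0xC3 = 11000011 → 2-byte char #1 = C3 88.
Offset 2: leading byte 0xEE = 11101110 → 3-byte char #2 = EE 87 B4.
Offset 5: leading byte 0x4F = 01001111 → 1-byte char #3 = 4F.
Offset 6: leading byte 0xC7 = 11000111 → 2-byte char #4 = C7 A6.
Offset 8: leading byte 0xE2 = 11100010 → 3-byte char #5 = E2 A5 AA.
Offset 11: leading byte 0x37 = 00110111 → 1-byte char #6 = 37.
Offset 12: leading byte 0xF1 = 11110001 → 4-byte char #7 = F1 AC 92 9D.
Leading byte 0xF1 = 11110001 matches 11110xxx → 4-byte sequence.
Byte 1: 0xF1 = 11110001, payload 001 (3 bits).
Byte 2: 0xAC = 10101100 (10xxxxxx ✓), payload 101100.
Byte 3: 0x92 = 10010010 (10xxxxxx ✓), payload 010010.
Byte 4: 0x9D = 10011101 (10xxxxxx ✓), payload 011101.
Concatenate: 001101100010010011101 = 0x6C49D (21 bits → U+6C49D).

U+6C49D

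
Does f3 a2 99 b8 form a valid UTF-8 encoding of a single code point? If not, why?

valid

Leading byte 0xF3 = 11110011 → 4-byte form.
Continuation bytes 0xA2=10100010, 0x99=10011001, 0xB8=10111000 all match 10xxxxxx.
Decoded value 0xE2678 is ≥ 0x10000 (shortest form) and not a surrogate.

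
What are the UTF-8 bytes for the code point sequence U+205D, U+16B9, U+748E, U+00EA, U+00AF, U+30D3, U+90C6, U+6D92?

U+205D: 3-byte form → E2 81 9D.
U+16B9: 3-byte form → E1 9A B9.
U+748E: 3-byte form → E7 92 8E.
U+00EA: 2-byte form → C3 AA.
U+00AF: 2-byte form → C2 AF.
U+30D3: 3-byte form → E3 83 93.
U+90C6: 3-byte form → E9 83 86.
U+6D92: 3-byte form → E6 B6 92.
Concatenated (22 bytes): E2 81 9D E1 9A B9 E7 92 8E C3 AA C2 AF E3 83 93 E9 83 86 E6 B6 92.

E2 81 9D E1 9A B9 E7 92 8E C3 AA C2 AF E3 83 93 E9 83 86 E6 B6 92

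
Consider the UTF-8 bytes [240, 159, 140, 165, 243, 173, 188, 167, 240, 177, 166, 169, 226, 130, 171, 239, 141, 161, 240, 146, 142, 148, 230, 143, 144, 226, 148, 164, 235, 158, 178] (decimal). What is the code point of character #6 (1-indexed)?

U+12394

Offset 0: leading byte 0xF0 = 11110000 → 4-byte char #1 = F0 9F 8C A5.
Offset 4: leading byte 0xF3 = 11110011 → 4-byte char #2 = F3 AD BC A7.
Offset 8: leading byte 0xF0 = 11110000 → 4-byte char #3 = F0 B1 A6 A9.
Offset 12: leading byte 0xE2 = 11100010 → 3-byte char #4 = E2 82 AB.
Offset 15: leading byte 0xEF = 11101111 → 3-byte char #5 = EF 8D A1.
Offset 18: leading byte 0xF0 = 11110000 → 4-byte char #6 = F0 92 8E 94.
Leading byte 0xF0 = 11110000 matches 11110xxx → 4-byte sequence.
Byte 1: 0xF0 = 11110000, payload 000 (3 bits).
Byte 2: 0x92 = 10010010 (10xxxxxx ✓), payload 010010.
Byte 3: 0x8E = 10001110 (10xxxxxx ✓), payload 001110.
Byte 4: 0x94 = 10010100 (10xxxxxx ✓), payload 010100.
Concatenate: 000010010001110010100 = 0x12394 (21 bits → U+12394).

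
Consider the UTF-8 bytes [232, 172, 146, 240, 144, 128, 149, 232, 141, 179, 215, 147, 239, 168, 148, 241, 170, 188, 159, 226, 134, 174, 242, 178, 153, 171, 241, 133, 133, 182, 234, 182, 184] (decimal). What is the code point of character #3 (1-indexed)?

U+8373

Offset 0: leading byte 0xE8 = 11101000 → 3-byte char #1 = E8 AC 92.
Offset 3: leading byte 0xF0 = 11110000 → 4-byte char #2 = F0 90 80 95.
Offset 7: leading byte 0xE8 = 11101000 → 3-byte char #3 = E8 8D B3.
Leading byte 0xE8 = 11101000 matches 1110xxxx → 3-byte sequence.
Byte 1: 0xE8 = 11101000, payload 1000 (4 bits).
Byte 2: 0x8D = 10001101 (10xxxxxx ✓), payload 001101.
Byte 3: 0xB3 = 10110011 (10xxxxxx ✓), payload 110011.
Concatenate: 1000001101110011 = 0x8373 (16 bits → U+8373).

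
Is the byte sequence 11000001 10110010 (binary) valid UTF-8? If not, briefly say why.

Leading byte 0xC1 = 11000001 → 2-byte form.
Continuation bytes all match 10xxxxxx. Payload decodes to 0x72.
But 0x72 < 0x80, the minimum for a 2-byte sequence — this is an overlong encoding.

invalid (overlong encoding)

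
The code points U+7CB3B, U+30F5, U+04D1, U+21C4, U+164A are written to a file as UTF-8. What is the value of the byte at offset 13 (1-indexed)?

0xE1

1-indexed offset 13 is 0-indexed offset 12.
U+7CB3B → 4-byte form F1 BC AC BB at offsets 0–3.
U+30F5 → 3-byte form E3 83 B5 at offsets 4–6.
U+04D1 → 2-byte form D3 91 at offsets 7–8.
U+21C4 → 3-byte form E2 87 84 at offsets 9–11.
U+164A → 3-byte form E1 99 8A at offsets 12–14.
Offset 12 falls in char 5's range; it's byte 1 of E1 99 8A = 0xE1.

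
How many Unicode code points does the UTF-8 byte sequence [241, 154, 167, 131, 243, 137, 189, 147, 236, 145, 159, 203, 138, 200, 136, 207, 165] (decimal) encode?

6

Byte at offset 0: 0xF1 = 11110001 → 4-byte char (#1). Advance 4.
Byte at offset 4: 0xF3 = 11110011 → 4-byte char (#2). Advance 4.
Byte at offset 8: 0xEC = 11101100 → 3-byte char (#3). Advance 3.
Byte at offset 11: 0xCB = 11001011 → 2-byte char (#4). Advance 2.
Byte at offset 13: 0xC8 = 11001000 → 2-byte char (#5). Advance 2.
Byte at offset 15: 0xCF = 11001111 → 2-byte char (#6). Advance 2.
Reached end at offset 17 after 6 code points.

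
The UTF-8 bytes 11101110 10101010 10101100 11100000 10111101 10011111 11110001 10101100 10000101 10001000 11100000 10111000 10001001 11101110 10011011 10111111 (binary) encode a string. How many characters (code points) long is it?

5

Byte at offset 0: 0xEE = 11101110 → 3-byte char (#1). Advance 3.
Byte at offset 3: 0xE0 = 11100000 → 3-byte char (#2). Advance 3.
Byte at offset 6: 0xF1 = 11110001 → 4-byte char (#3). Advance 4.
Byte at offset 10: 0xE0 = 11100000 → 3-byte char (#4). Advance 3.
Byte at offset 13: 0xEE = 11101110 → 3-byte char (#5). Advance 3.
Reached end at offset 16 after 5 code points.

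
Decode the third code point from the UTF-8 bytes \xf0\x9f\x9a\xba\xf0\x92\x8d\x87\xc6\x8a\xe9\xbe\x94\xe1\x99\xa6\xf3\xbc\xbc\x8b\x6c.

U+018A

Offset 0: leading byte 0xF0 = 11110000 → 4-byte char #1 = F0 9F 9A BA.
Offset 4: leading byte 0xF0 = 11110000 → 4-byte char #2 = F0 92 8D 87.
Offset 8: leading byte 0xC6 = 11000110 → 2-byte char #3 = C6 8A.
Leading byte 0xC6 = 11000110 matches 110xxxxx → 2-byte sequence.
Byte 1: 0xC6 = 11000110, payload 00110 (5 bits).
Byte 2: 0x8A = 10001010 (10xxxxxx ✓), payload 001010.
Concatenate: 00110001010 = 0x18A (11 bits → U+018A).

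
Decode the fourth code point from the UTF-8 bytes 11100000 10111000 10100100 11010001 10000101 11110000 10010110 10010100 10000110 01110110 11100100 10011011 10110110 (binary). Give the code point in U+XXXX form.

U+0076

Offset 0: leading byte 0xE0 = 11100000 → 3-byte char #1 = E0 B8 A4.
Offset 3: leading byte 0xD1 = 11010001 → 2-byte char #2 = D1 85.
Offset 5: leading byte 0xF0 = 11110000 → 4-byte char #3 = F0 96 94 86.
Offset 9: leading byte 0x76 = 01110110 → 1-byte char #4 = 76.
Leading byte 0x76 = 01110110 matches 0xxxxxxx → 1-byte sequence.
Byte 1: 0x76 = 01110110, payload 1110110 (7 bits).
Concatenate: 1110110 = 0x76 (7 bits → U+0076).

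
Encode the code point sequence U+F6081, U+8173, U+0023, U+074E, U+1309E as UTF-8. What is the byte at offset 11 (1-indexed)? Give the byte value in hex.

0xF0

1-indexed offset 11 is 0-indexed offset 10.
U+F6081 → 4-byte form F3 B6 82 81 at offsets 0–3.
U+8173 → 3-byte form E8 85 B3 at offsets 4–6.
U+0023 → 1-byte form 23 at offsets 7–7.
U+074E → 2-byte form DD 8E at offsets 8–9.
U+1309E → 4-byte form F0 93 82 9E at offsets 10–13.
Offset 10 falls in char 5's range; it's byte 1 of F0 93 82 9E = 0xF0.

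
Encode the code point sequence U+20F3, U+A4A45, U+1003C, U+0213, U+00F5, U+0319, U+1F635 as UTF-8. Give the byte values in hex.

U+20F3: 3-byte form → E2 83 B3.
U+A4A45: 4-byte form → F2 A4 A9 85.
U+1003C: 4-byte form → F0 90 80 BC.
U+0213: 2-byte form → C8 93.
U+00F5: 2-byte form → C3 B5.
U+0319: 2-byte form → CC 99.
U+1F635: 4-byte form → F0 9F 98 B5.
Concatenated (21 bytes): E2 83 B3 F2 A4 A9 85 F0 90 80 BC C8 93 C3 B5 CC 99 F0 9F 98 B5.

E2 83 B3 F2 A4 A9 85 F0 90 80 BC C8 93 C3 B5 CC 99 F0 9F 98 B5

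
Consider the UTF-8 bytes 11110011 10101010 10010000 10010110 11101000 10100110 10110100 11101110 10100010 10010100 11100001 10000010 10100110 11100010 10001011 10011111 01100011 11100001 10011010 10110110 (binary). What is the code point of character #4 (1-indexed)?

U+10A6

Offset 0: leading byte 0xF3 = 11110011 → 4-byte char #1 = F3 AA 90 96.
Offset 4: leading byte 0xE8 = 11101000 → 3-byte char #2 = E8 A6 B4.
Offset 7: leading byte 0xEE = 11101110 → 3-byte char #3 = EE A2 94.
Offset 10: leading byte 0xE1 = 11100001 → 3-byte char #4 = E1 82 A6.
Leading byte 0xE1 = 11100001 matches 1110xxxx → 3-byte sequence.
Byte 1: 0xE1 = 11100001, payload 0001 (4 bits).
Byte 2: 0x82 = 10000010 (10xxxxxx ✓), payload 000010.
Byte 3: 0xA6 = 10100110 (10xxxxxx ✓), payload 100110.
Concatenate: 0001000010100110 = 0x10A6 (16 bits → U+10A6).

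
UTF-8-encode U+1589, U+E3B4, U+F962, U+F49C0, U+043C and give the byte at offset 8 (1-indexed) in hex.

1-indexed offset 8 is 0-indexed offset 7.
U+1589 → 3-byte form E1 96 89 at offsets 0–2.
U+E3B4 → 3-byte form EE 8E B4 at offsets 3–5.
U+F962 → 3-byte form EF A5 A2 at offsets 6–8.
Offset 7 falls in char 3's range; it's byte 2 of EF A5 A2 = 0xA5.

0xA5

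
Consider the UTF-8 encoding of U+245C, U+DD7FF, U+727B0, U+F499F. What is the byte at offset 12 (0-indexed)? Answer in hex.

0xB4

U+245C → 3-byte form E2 91 9C at offsets 0–2.
U+DD7FF → 4-byte form F3 9D 9F BF at offsets 3–6.
U+727B0 → 4-byte form F1 B2 9E B0 at offsets 7–10.
U+F499F → 4-byte form F3 B4 A6 9F at offsets 11–14.
Offset 12 falls in char 4's range; it's byte 2 of F3 B4 A6 9F = 0xB4.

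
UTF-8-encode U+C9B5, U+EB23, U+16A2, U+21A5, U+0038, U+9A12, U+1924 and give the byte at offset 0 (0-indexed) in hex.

0xEC

U+C9B5 → 3-byte form EC A6 B5 at offsets 0–2.
Offset 0 falls in char 1's range; it's byte 1 of EC A6 B5 = 0xEC.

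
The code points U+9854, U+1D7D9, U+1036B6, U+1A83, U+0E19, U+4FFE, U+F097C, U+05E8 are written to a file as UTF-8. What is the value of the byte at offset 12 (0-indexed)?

0xAA

U+9854 → 3-byte form E9 A1 94 at offsets 0–2.
U+1D7D9 → 4-byte form F0 9D 9F 99 at offsets 3–6.
U+1036B6 → 4-byte form F4 83 9A B6 at offsets 7–10.
U+1A83 → 3-byte form E1 AA 83 at offsets 11–13.
Offset 12 falls in char 4's range; it's byte 2 of E1 AA 83 = 0xAA.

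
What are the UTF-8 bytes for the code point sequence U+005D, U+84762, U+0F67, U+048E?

U+005D: 1-byte form → 5D.
U+84762: 4-byte form → F2 84 9D A2.
U+0F67: 3-byte form → E0 BD A7.
U+048E: 2-byte form → D2 8E.
Concatenated (10 bytes): 5D F2 84 9D A2 E0 BD A7 D2 8E.

5D F2 84 9D A2 E0 BD A7 D2 8E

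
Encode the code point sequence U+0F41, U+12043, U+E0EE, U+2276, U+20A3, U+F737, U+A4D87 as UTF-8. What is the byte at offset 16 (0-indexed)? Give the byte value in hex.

0xEF

U+0F41 → 3-byte form E0 BD 81 at offsets 0–2.
U+12043 → 4-byte form F0 92 81 83 at offsets 3–6.
U+E0EE → 3-byte form EE 83 AE at offsets 7–9.
U+2276 → 3-byte form E2 89 B6 at offsets 10–12.
U+20A3 → 3-byte form E2 82 A3 at offsets 13–15.
U+F737 → 3-byte form EF 9C B7 at offsets 16–18.
Offset 16 falls in char 6's range; it's byte 1 of EF 9C B7 = 0xEF.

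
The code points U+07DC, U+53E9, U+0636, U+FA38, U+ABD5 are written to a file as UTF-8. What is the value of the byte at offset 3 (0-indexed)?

0x8F

U+07DC → 2-byte form DF 9C at offsets 0–1.
U+53E9 → 3-byte form E5 8F A9 at offsets 2–4.
Offset 3 falls in char 2's range; it's byte 2 of E5 8F A9 = 0x8F.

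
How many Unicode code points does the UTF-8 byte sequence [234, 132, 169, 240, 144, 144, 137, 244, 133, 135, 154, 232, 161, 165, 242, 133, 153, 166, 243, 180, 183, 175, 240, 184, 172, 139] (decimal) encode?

Byte at offset 0: 0xEA = 11101010 → 3-byte char (#1). Advance 3.
Byte at offset 3: 0xF0 = 11110000 → 4-byte char (#2). Advance 4.
Byte at offset 7: 0xF4 = 11110100 → 4-byte char (#3). Advance 4.
Byte at offset 11: 0xE8 = 11101000 → 3-byte char (#4). Advance 3.
Byte at offset 14: 0xF2 = 11110010 → 4-byte char (#5). Advance 4.
Byte at offset 18: 0xF3 = 11110011 → 4-byte char (#6). Advance 4.
Byte at offset 22: 0xF0 = 11110000 → 4-byte char (#7). Advance 4.
Reached end at offset 26 after 7 code points.

7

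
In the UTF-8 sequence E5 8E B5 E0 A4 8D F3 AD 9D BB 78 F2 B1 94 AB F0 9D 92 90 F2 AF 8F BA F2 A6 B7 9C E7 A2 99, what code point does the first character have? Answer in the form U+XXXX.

Offset 0: leading byte 0xE5 = 11100101 → 3-byte char #1 = E5 8E B5.
Leading byte 0xE5 = 11100101 matches 1110xxxx → 3-byte sequence.
Byte 1: 0xE5 = 11100101, payload 0101 (4 bits).
Byte 2: 0x8E = 10001110 (10xxxxxx ✓), payload 001110.
Byte 3: 0xB5 = 10110101 (10xxxxxx ✓), payload 110101.
Concatenate: 0101001110110101 = 0x53B5 (16 bits → U+53B5).

U+53B5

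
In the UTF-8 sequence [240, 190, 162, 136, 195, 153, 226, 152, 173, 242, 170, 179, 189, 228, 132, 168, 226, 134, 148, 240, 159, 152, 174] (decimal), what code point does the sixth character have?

U+2194

Offset 0: leading byte 0xF0 = 11110000 → 4-byte char #1 = F0 BE A2 88.
Offset 4: leading byte 0xC3 = 11000011 → 2-byte char #2 = C3 99.
Offset 6: leading byte 0xE2 = 11100010 → 3-byte char #3 = E2 98 AD.
Offset 9: leading byte 0xF2 = 11110010 → 4-byte char #4 = F2 AA B3 BD.
Offset 13: leading byte 0xE4 = 11100100 → 3-byte char #5 = E4 84 A8.
Offset 16: leading byte 0xE2 = 11100010 → 3-byte char #6 = E2 86 94.
Leading byte 0xE2 = 11100010 matches 1110xxxx → 3-byte sequence.
Byte 1: 0xE2 = 11100010, payload 0010 (4 bits).
Byte 2: 0x86 = 10000110 (10xxxxxx ✓), payload 000110.
Byte 3: 0x94 = 10010100 (10xxxxxx ✓), payload 010100.
Concatenate: 0010000110010100 = 0x2194 (16 bits → U+2194).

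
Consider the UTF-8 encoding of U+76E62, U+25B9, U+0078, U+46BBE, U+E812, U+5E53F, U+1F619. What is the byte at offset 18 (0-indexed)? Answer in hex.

U+76E62 → 4-byte form F1 B6 B9 A2 at offsets 0–3.
U+25B9 → 3-byte form E2 96 B9 at offsets 4–6.
U+0078 → 1-byte form 78 at offsets 7–7.
U+46BBE → 4-byte form F1 86 AE BE at offsets 8–11.
U+E812 → 3-byte form EE A0 92 at offsets 12–14.
U+5E53F → 4-byte form F1 9E 94 BF at offsets 15–18.
Offset 18 falls in char 6's range; it's byte 4 of F1 9E 94 BF = 0xBF.

0xBF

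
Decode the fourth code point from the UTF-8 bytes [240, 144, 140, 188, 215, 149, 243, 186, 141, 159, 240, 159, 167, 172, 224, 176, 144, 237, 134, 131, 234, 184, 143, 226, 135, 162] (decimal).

U+1F9EC

Offset 0: leading byte 0xF0 = 11110000 → 4-byte char #1 = F0 90 8C BC.
Offset 4: leading byte 0xD7 = 11010111 → 2-byte char #2 = D7 95.
Offset 6: leading byte 0xF3 = 11110011 → 4-byte char #3 = F3 BA 8D 9F.
Offset 10: leading byte 0xF0 = 11110000 → 4-byte char #4 = F0 9F A7 AC.
Leading byte 0xF0 = 11110000 matches 11110xxx → 4-byte sequence.
Byte 1: 0xF0 = 11110000, payload 000 (3 bits).
Byte 2: 0x9F = 10011111 (10xxxxxx ✓), payload 011111.
Byte 3: 0xA7 = 10100111 (10xxxxxx ✓), payload 100111.
Byte 4: 0xAC = 10101100 (10xxxxxx ✓), payload 101100.
Concatenate: 000011111100111101100 = 0x1F9EC (21 bits → U+1F9EC).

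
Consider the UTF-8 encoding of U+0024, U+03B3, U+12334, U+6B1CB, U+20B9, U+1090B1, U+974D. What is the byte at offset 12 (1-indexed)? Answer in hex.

1-indexed offset 12 is 0-indexed offset 11.
U+0024 → 1-byte form 24 at offsets 0–0.
U+03B3 → 2-byte form CE B3 at offsets 1–2.
U+12334 → 4-byte form F0 92 8C B4 at offsets 3–6.
U+6B1CB → 4-byte form F1 AB 87 8B at offsets 7–10.
U+20B9 → 3-byte form E2 82 B9 at offsets 11–13.
Offset 11 falls in char 5's range; it's byte 1 of E2 82 B9 = 0xE2.

0xE2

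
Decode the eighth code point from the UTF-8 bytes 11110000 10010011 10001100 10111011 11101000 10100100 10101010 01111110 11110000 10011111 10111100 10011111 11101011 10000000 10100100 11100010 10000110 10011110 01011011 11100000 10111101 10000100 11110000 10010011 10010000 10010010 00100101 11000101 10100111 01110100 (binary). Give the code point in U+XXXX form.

Offset 0: leading byte 0xF0 = 11110000 → 4-byte char #1 = F0 93 8C BB.
Offset 4: leading byte 0xE8 = 11101000 → 3-byte char #2 = E8 A4 AA.
Offset 7: leading byte 0x7E = 01111110 → 1-byte char #3 = 7E.
Offset 8: leading byte 0xF0 = 11110000 → 4-byte char #4 = F0 9F BC 9F.
Offset 12: leading byte 0xEB = 11101011 → 3-byte char #5 = EB 80 A4.
Offset 15: leading byte 0xE2 = 11100010 → 3-byte char #6 = E2 86 9E.
Offset 18: leading byte 0x5B = 01011011 → 1-byte char #7 = 5B.
Offset 19: leading byte 0xE0 = 11100000 → 3-byte char #8 = E0 BD 84.
Leading byte 0xE0 = 11100000 matches 1110xxxx → 3-byte sequence.
Byte 1: 0xE0 = 11100000, payload 0000 (4 bits).
Byte 2: 0xBD = 10111101 (10xxxxxx ✓), payload 111101.
Byte 3: 0x84 = 10000100 (10xxxxxx ✓), payload 000100.
Concatenate: 0000111101000100 = 0xF44 (16 bits → U+0F44).

U+0F44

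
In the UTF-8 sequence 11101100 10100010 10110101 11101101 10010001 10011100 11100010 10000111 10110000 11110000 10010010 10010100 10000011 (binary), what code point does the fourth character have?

Offset 0: leading byte 0xEC = 11101100 → 3-byte char #1 = EC A2 B5.
Offset 3: leading byte 0xED = 11101101 → 3-byte char #2 = ED 91 9C.
Offset 6: leading byte 0xE2 = 11100010 → 3-byte char #3 = E2 87 B0.
Offset 9: leading byte 0xF0 = 11110000 → 4-byte char #4 = F0 92 94 83.
Leading byte 0xF0 = 11110000 matches 11110xxx → 4-byte sequence.
Byte 1: 0xF0 = 11110000, payload 000 (3 bits).
Byte 2: 0x92 = 10010010 (10xxxxxx ✓), payload 010010.
Byte 3: 0x94 = 10010100 (10xxxxxx ✓), payload 010100.
Byte 4: 0x83 = 10000011 (10xxxxxx ✓), payload 000011.
Concatenate: 000010010010100000011 = 0x12503 (21 bits → U+12503).

U+12503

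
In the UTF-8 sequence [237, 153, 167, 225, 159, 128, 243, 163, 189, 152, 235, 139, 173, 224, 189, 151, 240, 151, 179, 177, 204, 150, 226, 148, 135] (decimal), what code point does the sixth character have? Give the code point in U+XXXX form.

U+17CF1

Offset 0: leading byte 0xED = 11101101 → 3-byte char #1 = ED 99 A7.
Offset 3: leading byte 0xE1 = 11100001 → 3-byte char #2 = E1 9F 80.
Offset 6: leading byte 0xF3 = 11110011 → 4-byte char #3 = F3 A3 BD 98.
Offset 10: leading byte 0xEB = 11101011 → 3-byte char #4 = EB 8B AD.
Offset 13: leading byte 0xE0 = 11100000 → 3-byte char #5 = E0 BD 97.
Offset 16: leading byte 0xF0 = 11110000 → 4-byte char #6 = F0 97 B3 B1.
Leading byte 0xF0 = 11110000 matches 11110xxx → 4-byte sequence.
Byte 1: 0xF0 = 11110000, payload 000 (3 bits).
Byte 2: 0x97 = 10010111 (10xxxxxx ✓), payload 010111.
Byte 3: 0xB3 = 10110011 (10xxxxxx ✓), payload 110011.
Byte 4: 0xB1 = 10110001 (10xxxxxx ✓), payload 110001.
Concatenate: 000010111110011110001 = 0x17CF1 (21 bits → U+17CF1).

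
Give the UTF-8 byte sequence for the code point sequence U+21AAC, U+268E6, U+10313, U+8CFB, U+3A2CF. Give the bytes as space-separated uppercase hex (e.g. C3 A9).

U+21AAC: 4-byte form → F0 A1 AA AC.
U+268E6: 4-byte form → F0 A6 A3 A6.
U+10313: 4-byte form → F0 90 8C 93.
U+8CFB: 3-byte form → E8 B3 BB.
U+3A2CF: 4-byte form → F0 BA 8B 8F.
Concatenated (19 bytes): F0 A1 AA AC F0 A6 A3 A6 F0 90 8C 93 E8 B3 BB F0 BA 8B 8F.

F0 A1 AA AC F0 A6 A3 A6 F0 90 8C 93 E8 B3 BB F0 BA 8B 8F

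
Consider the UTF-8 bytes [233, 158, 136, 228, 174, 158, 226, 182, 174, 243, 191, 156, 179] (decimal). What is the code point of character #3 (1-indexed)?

Offset 0: leading byte 0xE9 = 11101001 → 3-byte char #1 = E9 9E 88.
Offset 3: leading byte 0xE4 = 11100100 → 3-byte char #2 = E4 AE 9E.
Offset 6: leading byte 0xE2 = 11100010 → 3-byte char #3 = E2 B6 AE.
Leading byte 0xE2 = 11100010 matches 1110xxxx → 3-byte sequence.
Byte 1: 0xE2 = 11100010, payload 0010 (4 bits).
Byte 2: 0xB6 = 10110110 (10xxxxxx ✓), payload 110110.
Byte 3: 0xAE = 10101110 (10xxxxxx ✓), payload 101110.
Concatenate: 0010110110101110 = 0x2DAE (16 bits → U+2DAE).

U+2DAE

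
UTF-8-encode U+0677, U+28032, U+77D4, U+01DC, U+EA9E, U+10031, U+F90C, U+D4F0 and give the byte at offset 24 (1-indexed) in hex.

1-indexed offset 24 is 0-indexed offset 23.
U+0677 → 2-byte form D9 B7 at offsets 0–1.
U+28032 → 4-byte form F0 A8 80 B2 at offsets 2–5.
U+77D4 → 3-byte form E7 9F 94 at offsets 6–8.
U+01DC → 2-byte form C7 9C at offsets 9–10.
U+EA9E → 3-byte form EE AA 9E at offsets 11–13.
U+10031 → 4-byte form F0 90 80 B1 at offsets 14–17.
U+F90C → 3-byte form EF A4 8C at offsets 18–20.
U+D4F0 → 3-byte form ED 93 B0 at offsets 21–23.
Offset 23 falls in char 8's range; it's byte 3 of ED 93 B0 = 0xB0.

0xB0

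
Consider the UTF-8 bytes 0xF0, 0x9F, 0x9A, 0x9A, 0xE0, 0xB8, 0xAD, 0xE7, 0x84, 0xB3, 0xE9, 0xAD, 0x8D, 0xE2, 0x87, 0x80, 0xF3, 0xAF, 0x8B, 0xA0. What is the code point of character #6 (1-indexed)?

Offset 0: leading byte 0xF0 = 11110000 → 4-byte char #1 = F0 9F 9A 9A.
Offset 4: leading byte 0xE0 = 11100000 → 3-byte char #2 = E0 B8 AD.
Offset 7: leading byte 0xE7 = 11100111 → 3-byte char #3 = E7 84 B3.
Offset 10: leading byte 0xE9 = 11101001 → 3-byte char #4 = E9 AD 8D.
Offset 13: leading byte 0xE2 = 11100010 → 3-byte char #5 = E2 87 80.
Offset 16: leading byte 0xF3 = 11110011 → 4-byte char #6 = F3 AF 8B A0.
Leading byte 0xF3 = 11110011 matches 11110xxx → 4-byte sequence.
Byte 1: 0xF3 = 11110011, payload 011 (3 bits).
Byte 2: 0xAF = 10101111 (10xxxxxx ✓), payload 101111.
Byte 3: 0x8B = 10001011 (10xxxxxx ✓), payload 001011.
Byte 4: 0xA0 = 10100000 (10xxxxxx ✓), payload 100000.
Concatenate: 011101111001011100000 = 0xEF2E0 (21 bits → U+EF2E0).

U+EF2E0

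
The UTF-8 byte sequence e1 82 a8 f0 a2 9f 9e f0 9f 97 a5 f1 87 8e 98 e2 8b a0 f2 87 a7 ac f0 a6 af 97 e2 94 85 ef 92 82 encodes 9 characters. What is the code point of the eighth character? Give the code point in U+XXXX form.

U+2505

Offset 0: leading byte 0xE1 = 11100001 → 3-byte char #1 = E1 82 A8.
Offset 3: leading byte 0xF0 = 11110000 → 4-byte char #2 = F0 A2 9F 9E.
Offset 7: leading byte 0xF0 = 11110000 → 4-byte char #3 = F0 9F 97 A5.
Offset 11: leading byte 0xF1 = 11110001 → 4-byte char #4 = F1 87 8E 98.
Offset 15: leading byte 0xE2 = 11100010 → 3-byte char #5 = E2 8B A0.
Offset 18: leading byte 0xF2 = 11110010 → 4-byte char #6 = F2 87 A7 AC.
Offset 22: leading byte 0xF0 = 11110000 → 4-byte char #7 = F0 A6 AF 97.
Offset 26: leading byte 0xE2 = 11100010 → 3-byte char #8 = E2 94 85.
Leading byte 0xE2 = 11100010 matches 1110xxxx → 3-byte sequence.
Byte 1: 0xE2 = 11100010, payload 0010 (4 bits).
Byte 2: 0x94 = 10010100 (10xxxxxx ✓), payload 010100.
Byte 3: 0x85 = 10000101 (10xxxxxx ✓), payload 000101.
Concatenate: 0010010100000101 = 0x2505 (16 bits → U+2505).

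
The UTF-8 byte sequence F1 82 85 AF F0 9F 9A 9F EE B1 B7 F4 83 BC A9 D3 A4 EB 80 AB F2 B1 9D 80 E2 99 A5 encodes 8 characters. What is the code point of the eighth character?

U+2665

Offset 0: leading byte 0xF1 = 11110001 → 4-byte char #1 = F1 82 85 AF.
Offset 4: leading byte 0xF0 = 11110000 → 4-byte char #2 = F0 9F 9A 9F.
Offset 8: leading byte 0xEE = 11101110 → 3-byte char #3 = EE B1 B7.
Offset 11: leading byte 0xF4 = 11110100 → 4-byte char #4 = F4 83 BC A9.
Offset 15: leading byte 0xD3 = 11010011 → 2-byte char #5 = D3 A4.
Offset 17: leading byte 0xEB = 11101011 → 3-byte char #6 = EB 80 AB.
Offset 20: leading byte 0xF2 = 11110010 → 4-byte char #7 = F2 B1 9D 80.
Offset 24: leading byte 0xE2 = 11100010 → 3-byte char #8 = E2 99 A5.
Leading byte 0xE2 = 11100010 matches 1110xxxx → 3-byte sequence.
Byte 1: 0xE2 = 11100010, payload 0010 (4 bits).
Byte 2: 0x99 = 10011001 (10xxxxxx ✓), payload 011001.
Byte 3: 0xA5 = 10100101 (10xxxxxx ✓), payload 100101.
Concatenate: 0010011001100101 = 0x2665 (16 bits → U+2665).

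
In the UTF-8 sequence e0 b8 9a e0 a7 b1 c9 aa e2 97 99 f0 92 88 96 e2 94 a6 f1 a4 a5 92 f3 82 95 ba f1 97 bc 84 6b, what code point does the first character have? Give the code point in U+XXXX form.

Offset 0: leading byte 0xE0 = 11100000 → 3-byte char #1 = E0 B8 9A.
Leading byte 0xE0 = 11100000 matches 1110xxxx → 3-byte sequence.
Byte 1: 0xE0 = 11100000, payload 0000 (4 bits).
Byte 2: 0xB8 = 10111000 (10xxxxxx ✓), payload 111000.
Byte 3: 0x9A = 10011010 (10xxxxxx ✓), payload 011010.
Concatenate: 0000111000011010 = 0xE1A (16 bits → U+0E1A).

U+0E1A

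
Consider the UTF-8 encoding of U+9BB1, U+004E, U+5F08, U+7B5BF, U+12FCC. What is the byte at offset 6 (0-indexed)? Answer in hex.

0x88

U+9BB1 → 3-byte form E9 AE B1 at offsets 0–2.
U+004E → 1-byte form 4E at offsets 3–3.
U+5F08 → 3-byte form E5 BC 88 at offsets 4–6.
Offset 6 falls in char 3's range; it's byte 3 of E5 BC 88 = 0x88.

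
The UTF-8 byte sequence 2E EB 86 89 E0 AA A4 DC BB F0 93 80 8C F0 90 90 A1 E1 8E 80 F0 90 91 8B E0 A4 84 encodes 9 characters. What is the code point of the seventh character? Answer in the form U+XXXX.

Offset 0: leading byte 0x2E = 00101110 → 1-byte char #1 = 2E.
Offset 1: leading byte 0xEB = 11101011 → 3-byte char #2 = EB 86 89.
Offset 4: leading byte 0xE0 = 11100000 → 3-byte char #3 = E0 AA A4.
Offset 7: leading byte 0xDC = 11011100 → 2-byte char #4 = DC BB.
Offset 9: leading byte 0xF0 = 11110000 → 4-byte char #5 = F0 93 80 8C.
Offset 13: leading byte 0xF0 = 11110000 → 4-byte char #6 = F0 90 90 A1.
Offset 17: leading byte 0xE1 = 11100001 → 3-byte char #7 = E1 8E 80.
Leading byte 0xE1 = 11100001 matches 1110xxxx → 3-byte sequence.
Byte 1: 0xE1 = 11100001, payload 0001 (4 bits).
Byte 2: 0x8E = 10001110 (10xxxxxx ✓), payload 001110.
Byte 3: 0x80 = 10000000 (10xxxxxx ✓), payload 000000.
Concatenate: 0001001110000000 = 0x1380 (16 bits → U+1380).

U+1380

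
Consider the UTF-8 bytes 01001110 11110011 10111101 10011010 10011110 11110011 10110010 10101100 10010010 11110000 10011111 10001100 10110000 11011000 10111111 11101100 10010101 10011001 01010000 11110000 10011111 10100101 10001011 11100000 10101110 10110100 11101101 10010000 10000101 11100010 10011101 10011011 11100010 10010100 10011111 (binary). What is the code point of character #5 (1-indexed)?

Offset 0: leading byte 0x4E = 01001110 → 1-byte char #1 = 4E.
Offset 1: leading byte 0xF3 = 11110011 → 4-byte char #2 = F3 BD 9A 9E.
Offset 5: leading byte 0xF3 = 11110011 → 4-byte char #3 = F3 B2 AC 92.
Offset 9: leading byte 0xF0 = 11110000 → 4-byte char #4 = F0 9F 8C B0.
Offset 13: leading byte 0xD8 = 11011000 → 2-byte char #5 = D8 BF.
Leading byte 0xD8 = 11011000 matches 110xxxxx → 2-byte sequence.
Byte 1: 0xD8 = 11011000, payload 11000 (5 bits).
Byte 2: 0xBF = 10111111 (10xxxxxx ✓), payload 111111.
Concatenate: 11000111111 = 0x63F (11 bits → U+063F).

U+063F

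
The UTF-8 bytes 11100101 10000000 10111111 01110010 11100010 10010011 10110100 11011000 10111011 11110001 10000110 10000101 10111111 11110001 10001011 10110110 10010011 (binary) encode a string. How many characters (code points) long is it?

Byte at offset 0: 0xE5 = 11100101 → 3-byte char (#1). Advance 3.
Byte at offset 3: 0x72 = 01110010 → 1-byte char (#2). Advance 1.
Byte at offset 4: 0xE2 = 11100010 → 3-byte char (#3). Advance 3.
Byte at offset 7: 0xD8 = 11011000 → 2-byte char (#4). Advance 2.
Byte at offset 9: 0xF1 = 11110001 → 4-byte char (#5). Advance 4.
Byte at offset 13: 0xF1 = 11110001 → 4-byte char (#6). Advance 4.
Reached end at offset 17 after 6 code points.

6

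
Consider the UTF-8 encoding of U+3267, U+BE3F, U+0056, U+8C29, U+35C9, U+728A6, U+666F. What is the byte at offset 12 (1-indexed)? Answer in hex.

0x97

1-indexed offset 12 is 0-indexed offset 11.
U+3267 → 3-byte form E3 89 A7 at offsets 0–2.
U+BE3F → 3-byte form EB B8 BF at offsets 3–5.
U+0056 → 1-byte form 56 at offsets 6–6.
U+8C29 → 3-byte form E8 B0 A9 at offsets 7–9.
U+35C9 → 3-byte form E3 97 89 at offsets 10–12.
Offset 11 falls in char 5's range; it's byte 2 of E3 97 89 = 0x97.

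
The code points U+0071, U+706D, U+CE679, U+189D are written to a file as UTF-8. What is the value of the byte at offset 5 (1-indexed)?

0xF3

1-indexed offset 5 is 0-indexed offset 4.
U+0071 → 1-byte form 71 at offsets 0–0.
U+706D → 3-byte form E7 81 AD at offsets 1–3.
U+CE679 → 4-byte form F3 8E 99 B9 at offsets 4–7.
Offset 4 falls in char 3's range; it's byte 1 of F3 8E 99 B9 = 0xF3.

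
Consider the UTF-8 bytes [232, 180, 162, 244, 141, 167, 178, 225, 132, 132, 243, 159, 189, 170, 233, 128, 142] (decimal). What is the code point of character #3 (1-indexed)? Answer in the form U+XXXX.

U+1104

Offset 0: leading byte 0xE8 = 11101000 → 3-byte char #1 = E8 B4 A2.
Offset 3: leading byte 0xF4 = 11110100 → 4-byte char #2 = F4 8D A7 B2.
Offset 7: leading byte 0xE1 = 11100001 → 3-byte char #3 = E1 84 84.
Leading byte 0xE1 = 11100001 matches 1110xxxx → 3-byte sequence.
Byte 1: 0xE1 = 11100001, payload 0001 (4 bits).
Byte 2: 0x84 = 10000100 (10xxxxxx ✓), payload 000100.
Byte 3: 0x84 = 10000100 (10xxxxxx ✓), payload 000100.
Concatenate: 0001000100000100 = 0x1104 (16 bits → U+1104).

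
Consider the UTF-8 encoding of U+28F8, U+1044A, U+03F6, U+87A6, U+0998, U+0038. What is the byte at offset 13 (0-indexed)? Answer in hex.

U+28F8 → 3-byte form E2 A3 B8 at offsets 0–2.
U+1044A → 4-byte form F0 90 91 8A at offsets 3–6.
U+03F6 → 2-byte form CF B6 at offsets 7–8.
U+87A6 → 3-byte form E8 9E A6 at offsets 9–11.
U+0998 → 3-byte form E0 A6 98 at offsets 12–14.
Offset 13 falls in char 5's range; it's byte 2 of E0 A6 98 = 0xA6.

0xA6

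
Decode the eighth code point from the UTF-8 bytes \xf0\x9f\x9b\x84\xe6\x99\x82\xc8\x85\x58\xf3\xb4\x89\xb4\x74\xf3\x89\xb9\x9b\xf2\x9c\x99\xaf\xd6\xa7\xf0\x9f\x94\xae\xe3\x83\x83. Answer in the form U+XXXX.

U+9C66F

Offset 0: leading byte 0xF0 = 11110000 → 4-byte char #1 = F0 9F 9B 84.
Offset 4: leading byte 0xE6 = 11100110 → 3-byte char #2 = E6 99 82.
Offset 7: leading byte 0xC8 = 11001000 → 2-byte char #3 = C8 85.
Offset 9: leading byte 0x58 = 01011000 → 1-byte char #4 = 58.
Offset 10: leading byte 0xF3 = 11110011 → 4-byte char #5 = F3 B4 89 B4.
Offset 14: leading byte 0x74 = 01110100 → 1-byte char #6 = 74.
Offset 15: leading byte 0xF3 = 11110011 → 4-byte char #7 = F3 89 B9 9B.
Offset 19: leading byte 0xF2 = 11110010 → 4-byte char #8 = F2 9C 99 AF.
Leading byte 0xF2 = 11110010 matches 11110xxx → 4-byte sequence.
Byte 1: 0xF2 = 11110010, payload 010 (3 bits).
Byte 2: 0x9C = 10011100 (10xxxxxx ✓), payload 011100.
Byte 3: 0x99 = 10011001 (10xxxxxx ✓), payload 011001.
Byte 4: 0xAF = 10101111 (10xxxxxx ✓), payload 101111.
Concatenate: 010011100011001101111 = 0x9C66F (21 bits → U+9C66F).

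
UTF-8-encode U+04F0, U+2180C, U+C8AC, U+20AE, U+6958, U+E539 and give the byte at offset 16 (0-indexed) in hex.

U+04F0 → 2-byte form D3 B0 at offsets 0–1.
U+2180C → 4-byte form F0 A1 A0 8C at offsets 2–5.
U+C8AC → 3-byte form EC A2 AC at offsets 6–8.
U+20AE → 3-byte form E2 82 AE at offsets 9–11.
U+6958 → 3-byte form E6 A5 98 at offsets 12–14.
U+E539 → 3-byte form EE 94 B9 at offsets 15–17.
Offset 16 falls in char 6's range; it's byte 2 of EE 94 B9 = 0x94.

0x94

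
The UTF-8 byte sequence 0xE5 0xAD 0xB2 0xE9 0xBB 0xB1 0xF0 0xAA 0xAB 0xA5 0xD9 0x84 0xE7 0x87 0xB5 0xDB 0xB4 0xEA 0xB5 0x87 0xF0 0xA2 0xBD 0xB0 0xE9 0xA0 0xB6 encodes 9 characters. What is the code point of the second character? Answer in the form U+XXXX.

Offset 0: leading byte 0xE5 = 11100101 → 3-byte char #1 = E5 AD B2.
Offset 3: leading byte 0xE9 = 11101001 → 3-byte char #2 = E9 BB B1.
Leading byte 0xE9 = 11101001 matches 1110xxxx → 3-byte sequence.
Byte 1: 0xE9 = 11101001, payload 1001 (4 bits).
Byte 2: 0xBB = 10111011 (10xxxxxx ✓), payload 111011.
Byte 3: 0xB1 = 10110001 (10xxxxxx ✓), payload 110001.
Concatenate: 1001111011110001 = 0x9EF1 (16 bits → U+9EF1).

U+9EF1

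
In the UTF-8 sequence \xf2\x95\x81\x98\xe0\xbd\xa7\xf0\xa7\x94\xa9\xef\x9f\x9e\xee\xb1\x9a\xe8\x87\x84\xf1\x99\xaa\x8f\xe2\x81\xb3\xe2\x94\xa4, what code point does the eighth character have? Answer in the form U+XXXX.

U+2073

Offset 0: leading byte 0xF2 = 11110010 → 4-byte char #1 = F2 95 81 98.
Offset 4: leading byte 0xE0 = 11100000 → 3-byte char #2 = E0 BD A7.
Offset 7: leading byte 0xF0 = 11110000 → 4-byte char #3 = F0 A7 94 A9.
Offset 11: leading byte 0xEF = 11101111 → 3-byte char #4 = EF 9F 9E.
Offset 14: leading byte 0xEE = 11101110 → 3-byte char #5 = EE B1 9A.
Offset 17: leading byte 0xE8 = 11101000 → 3-byte char #6 = E8 87 84.
Offset 20: leading byte 0xF1 = 11110001 → 4-byte char #7 = F1 99 AA 8F.
Offset 24: leading byte 0xE2 = 11100010 → 3-byte char #8 = E2 81 B3.
Leading byte 0xE2 = 11100010 matches 1110xxxx → 3-byte sequence.
Byte 1: 0xE2 = 11100010, payload 0010 (4 bits).
Byte 2: 0x81 = 10000001 (10xxxxxx ✓), payload 000001.
Byte 3: 0xB3 = 10110011 (10xxxxxx ✓), payload 110011.
Concatenate: 0010000001110011 = 0x2073 (16 bits → U+2073).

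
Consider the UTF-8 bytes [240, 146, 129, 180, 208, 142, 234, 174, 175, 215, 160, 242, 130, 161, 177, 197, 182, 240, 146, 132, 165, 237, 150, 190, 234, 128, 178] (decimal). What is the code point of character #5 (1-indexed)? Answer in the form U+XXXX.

Offset 0: leading byte 0xF0 = 11110000 → 4-byte char #1 = F0 92 81 B4.
Offset 4: leading byte 0xD0 = 11010000 → 2-byte char #2 = D0 8E.
Offset 6: leading byte 0xEA = 11101010 → 3-byte char #3 = EA AE AF.
Offset 9: leading byte 0xD7 = 11010111 → 2-byte char #4 = D7 A0.
Offset 11: leading byte 0xF2 = 11110010 → 4-byte char #5 = F2 82 A1 B1.
Leading byte 0xF2 = 11110010 matches 11110xxx → 4-byte sequence.
Byte 1: 0xF2 = 11110010, payload 010 (3 bits).
Byte 2: 0x82 = 10000010 (10xxxxxx ✓), payload 000010.
Byte 3: 0xA1 = 10100001 (10xxxxxx ✓), payload 100001.
Byte 4: 0xB1 = 10110001 (10xxxxxx ✓), payload 110001.
Concatenate: 010000010100001110001 = 0x82871 (21 bits → U+82871).

U+82871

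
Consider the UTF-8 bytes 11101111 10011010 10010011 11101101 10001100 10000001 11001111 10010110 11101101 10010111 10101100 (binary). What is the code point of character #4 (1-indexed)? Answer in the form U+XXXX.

U+D5EC

Offset 0: leading byte 0xEF = 11101111 → 3-byte char #1 = EF 9A 93.
Offset 3: leading byte 0xED = 11101101 → 3-byte char #2 = ED 8C 81.
Offset 6: leading byte 0xCF = 11001111 → 2-byte char #3 = CF 96.
Offset 8: leading byte 0xED = 11101101 → 3-byte char #4 = ED 97 AC.
Leading byte 0xED = 11101101 matches 1110xxxx → 3-byte sequence.
Byte 1: 0xED = 11101101, payload 1101 (4 bits).
Byte 2: 0x97 = 10010111 (10xxxxxx ✓), payload 010111.
Byte 3: 0xAC = 10101100 (10xxxxxx ✓), payload 101100.
Concatenate: 1101010111101100 = 0xD5EC (16 bits → U+D5EC).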